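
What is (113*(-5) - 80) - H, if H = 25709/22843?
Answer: -14759444/22843 ≈ -646.13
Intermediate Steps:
H = 25709/22843 (H = 25709*(1/22843) = 25709/22843 ≈ 1.1255)
(113*(-5) - 80) - H = (113*(-5) - 80) - 1*25709/22843 = (-565 - 80) - 25709/22843 = -645 - 25709/22843 = -14759444/22843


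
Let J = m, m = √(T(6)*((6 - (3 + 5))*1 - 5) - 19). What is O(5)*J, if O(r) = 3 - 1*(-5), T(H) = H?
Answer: 8*I*√61 ≈ 62.482*I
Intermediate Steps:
O(r) = 8 (O(r) = 3 + 5 = 8)
m = I*√61 (m = √(6*((6 - (3 + 5))*1 - 5) - 19) = √(6*((6 - 1*8)*1 - 5) - 19) = √(6*((6 - 8)*1 - 5) - 19) = √(6*(-2*1 - 5) - 19) = √(6*(-2 - 5) - 19) = √(6*(-7) - 19) = √(-42 - 19) = √(-61) = I*√61 ≈ 7.8102*I)
J = I*√61 ≈ 7.8102*I
O(5)*J = 8*(I*√61) = 8*I*√61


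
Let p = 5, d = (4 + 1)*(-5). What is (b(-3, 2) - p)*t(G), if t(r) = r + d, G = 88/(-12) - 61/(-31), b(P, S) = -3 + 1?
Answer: 19768/93 ≈ 212.56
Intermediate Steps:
d = -25 (d = 5*(-5) = -25)
b(P, S) = -2
G = -499/93 (G = 88*(-1/12) - 61*(-1/31) = -22/3 + 61/31 = -499/93 ≈ -5.3656)
t(r) = -25 + r (t(r) = r - 25 = -25 + r)
(b(-3, 2) - p)*t(G) = (-2 - 1*5)*(-25 - 499/93) = (-2 - 5)*(-2824/93) = -7*(-2824/93) = 19768/93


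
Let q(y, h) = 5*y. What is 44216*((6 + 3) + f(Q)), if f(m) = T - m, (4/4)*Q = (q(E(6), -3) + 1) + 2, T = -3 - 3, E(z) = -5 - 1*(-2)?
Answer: 663240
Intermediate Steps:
E(z) = -3 (E(z) = -5 + 2 = -3)
T = -6
Q = -12 (Q = (5*(-3) + 1) + 2 = (-15 + 1) + 2 = -14 + 2 = -12)
f(m) = -6 - m
44216*((6 + 3) + f(Q)) = 44216*((6 + 3) + (-6 - 1*(-12))) = 44216*(9 + (-6 + 12)) = 44216*(9 + 6) = 44216*15 = 663240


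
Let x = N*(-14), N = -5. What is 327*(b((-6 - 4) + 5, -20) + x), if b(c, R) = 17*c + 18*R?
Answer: -122625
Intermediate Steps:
x = 70 (x = -5*(-14) = 70)
327*(b((-6 - 4) + 5, -20) + x) = 327*((17*((-6 - 4) + 5) + 18*(-20)) + 70) = 327*((17*(-10 + 5) - 360) + 70) = 327*((17*(-5) - 360) + 70) = 327*((-85 - 360) + 70) = 327*(-445 + 70) = 327*(-375) = -122625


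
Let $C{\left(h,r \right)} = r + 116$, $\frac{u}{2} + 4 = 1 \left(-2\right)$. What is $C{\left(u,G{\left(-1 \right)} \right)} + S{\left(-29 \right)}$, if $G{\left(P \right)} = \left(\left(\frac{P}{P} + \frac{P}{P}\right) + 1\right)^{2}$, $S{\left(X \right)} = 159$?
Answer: $284$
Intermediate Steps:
$u = -12$ ($u = -8 + 2 \cdot 1 \left(-2\right) = -8 + 2 \left(-2\right) = -8 - 4 = -12$)
$G{\left(P \right)} = 9$ ($G{\left(P \right)} = \left(\left(1 + 1\right) + 1\right)^{2} = \left(2 + 1\right)^{2} = 3^{2} = 9$)
$C{\left(h,r \right)} = 116 + r$
$C{\left(u,G{\left(-1 \right)} \right)} + S{\left(-29 \right)} = \left(116 + 9\right) + 159 = 125 + 159 = 284$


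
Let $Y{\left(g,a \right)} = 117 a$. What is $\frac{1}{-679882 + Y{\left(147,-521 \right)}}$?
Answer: $- \frac{1}{740839} \approx -1.3498 \cdot 10^{-6}$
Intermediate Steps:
$\frac{1}{-679882 + Y{\left(147,-521 \right)}} = \frac{1}{-679882 + 117 \left(-521\right)} = \frac{1}{-679882 - 60957} = \frac{1}{-740839} = - \frac{1}{740839}$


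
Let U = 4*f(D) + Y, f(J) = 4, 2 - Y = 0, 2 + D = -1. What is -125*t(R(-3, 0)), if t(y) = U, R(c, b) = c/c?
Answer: -2250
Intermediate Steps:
D = -3 (D = -2 - 1 = -3)
Y = 2 (Y = 2 - 1*0 = 2 + 0 = 2)
R(c, b) = 1
U = 18 (U = 4*4 + 2 = 16 + 2 = 18)
t(y) = 18
-125*t(R(-3, 0)) = -125*18 = -2250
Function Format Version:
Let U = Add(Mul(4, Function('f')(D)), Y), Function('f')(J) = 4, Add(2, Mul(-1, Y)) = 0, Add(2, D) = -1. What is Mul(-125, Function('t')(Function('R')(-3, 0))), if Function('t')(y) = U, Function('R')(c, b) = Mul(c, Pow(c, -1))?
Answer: -2250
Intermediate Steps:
D = -3 (D = Add(-2, -1) = -3)
Y = 2 (Y = Add(2, Mul(-1, 0)) = Add(2, 0) = 2)
Function('R')(c, b) = 1
U = 18 (U = Add(Mul(4, 4), 2) = Add(16, 2) = 18)
Function('t')(y) = 18
Mul(-125, Function('t')(Function('R')(-3, 0))) = Mul(-125, 18) = -2250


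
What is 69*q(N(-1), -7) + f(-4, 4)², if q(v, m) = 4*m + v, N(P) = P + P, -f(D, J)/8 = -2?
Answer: -1814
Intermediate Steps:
f(D, J) = 16 (f(D, J) = -8*(-2) = 16)
N(P) = 2*P
q(v, m) = v + 4*m
69*q(N(-1), -7) + f(-4, 4)² = 69*(2*(-1) + 4*(-7)) + 16² = 69*(-2 - 28) + 256 = 69*(-30) + 256 = -2070 + 256 = -1814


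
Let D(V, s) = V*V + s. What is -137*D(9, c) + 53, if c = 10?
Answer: -12414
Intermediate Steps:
D(V, s) = s + V**2 (D(V, s) = V**2 + s = s + V**2)
-137*D(9, c) + 53 = -137*(10 + 9**2) + 53 = -137*(10 + 81) + 53 = -137*91 + 53 = -12467 + 53 = -12414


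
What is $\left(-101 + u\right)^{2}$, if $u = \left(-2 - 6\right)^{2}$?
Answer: $1369$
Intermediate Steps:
$u = 64$ ($u = \left(-8\right)^{2} = 64$)
$\left(-101 + u\right)^{2} = \left(-101 + 64\right)^{2} = \left(-37\right)^{2} = 1369$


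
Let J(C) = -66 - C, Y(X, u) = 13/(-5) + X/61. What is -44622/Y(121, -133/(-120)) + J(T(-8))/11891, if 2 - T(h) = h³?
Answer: 36630365/506 ≈ 72392.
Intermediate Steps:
T(h) = 2 - h³
Y(X, u) = -13/5 + X/61 (Y(X, u) = 13*(-⅕) + X*(1/61) = -13/5 + X/61)
-44622/Y(121, -133/(-120)) + J(T(-8))/11891 = -44622/(-13/5 + (1/61)*121) + (-66 - (2 - 1*(-8)³))/11891 = -44622/(-13/5 + 121/61) + (-66 - (2 - 1*(-512)))*(1/11891) = -44622/(-188/305) + (-66 - (2 + 512))*(1/11891) = -44622*(-305/188) + (-66 - 1*514)*(1/11891) = 6804855/94 + (-66 - 514)*(1/11891) = 6804855/94 - 580*1/11891 = 6804855/94 - 580/11891 = 36630365/506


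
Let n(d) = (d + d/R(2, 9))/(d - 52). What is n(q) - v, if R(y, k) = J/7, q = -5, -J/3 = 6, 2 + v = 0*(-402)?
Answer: 2107/1026 ≈ 2.0536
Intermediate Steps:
v = -2 (v = -2 + 0*(-402) = -2 + 0 = -2)
J = -18 (J = -3*6 = -18)
R(y, k) = -18/7
n(d) = 11*d/(18*(-52 + d)) (n(d) = (d + d/(-18/7))/(d - 52) = (d + d*(-7/18))/(-52 + d) = (d - 7*d/18)/(-52 + d) = (11*d/18)/(-52 + d) = 11*d/(18*(-52 + d)))
n(q) - v = (11/18)*(-5)/(-52 - 5) - 1*(-2) = (11/18)*(-5)/(-57) + 2 = (11/18)*(-5)*(-1/57) + 2 = 55/1026 + 2 = 2107/1026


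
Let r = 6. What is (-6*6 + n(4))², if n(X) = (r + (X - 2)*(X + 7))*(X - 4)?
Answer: 1296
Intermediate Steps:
n(X) = (-4 + X)*(6 + (-2 + X)*(7 + X)) (n(X) = (6 + (X - 2)*(X + 7))*(X - 4) = (6 + (-2 + X)*(7 + X))*(-4 + X) = (-4 + X)*(6 + (-2 + X)*(7 + X)))
(-6*6 + n(4))² = (-6*6 + (32 + 4² + 4³ - 28*4))² = (-36 + (32 + 16 + 64 - 112))² = (-36 + 0)² = (-36)² = 1296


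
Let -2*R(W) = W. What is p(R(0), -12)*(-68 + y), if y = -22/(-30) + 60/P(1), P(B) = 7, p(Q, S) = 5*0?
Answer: 0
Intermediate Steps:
R(W) = -W/2
p(Q, S) = 0
y = 977/105 (y = -22/(-30) + 60/7 = -22*(-1/30) + 60*(⅐) = 11/15 + 60/7 = 977/105 ≈ 9.3048)
p(R(0), -12)*(-68 + y) = 0*(-68 + 977/105) = 0*(-6163/105) = 0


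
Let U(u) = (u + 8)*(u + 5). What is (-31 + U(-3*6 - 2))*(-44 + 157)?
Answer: 16837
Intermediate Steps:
U(u) = (5 + u)*(8 + u) (U(u) = (8 + u)*(5 + u) = (5 + u)*(8 + u))
(-31 + U(-3*6 - 2))*(-44 + 157) = (-31 + (40 + (-3*6 - 2)² + 13*(-3*6 - 2)))*(-44 + 157) = (-31 + (40 + (-18 - 2)² + 13*(-18 - 2)))*113 = (-31 + (40 + (-20)² + 13*(-20)))*113 = (-31 + (40 + 400 - 260))*113 = (-31 + 180)*113 = 149*113 = 16837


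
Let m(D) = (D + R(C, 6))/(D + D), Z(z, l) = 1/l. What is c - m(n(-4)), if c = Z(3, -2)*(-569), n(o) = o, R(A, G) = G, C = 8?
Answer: 1139/4 ≈ 284.75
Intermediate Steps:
m(D) = (6 + D)/(2*D) (m(D) = (D + 6)/(D + D) = (6 + D)/((2*D)) = (6 + D)*(1/(2*D)) = (6 + D)/(2*D))
c = 569/2 (c = -569/(-2) = -1/2*(-569) = 569/2 ≈ 284.50)
c - m(n(-4)) = 569/2 - (6 - 4)/(2*(-4)) = 569/2 - (-1)*2/(2*4) = 569/2 - 1*(-1/4) = 569/2 + 1/4 = 1139/4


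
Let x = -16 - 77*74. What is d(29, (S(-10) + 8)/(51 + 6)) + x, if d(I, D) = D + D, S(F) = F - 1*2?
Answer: -325706/57 ≈ -5714.1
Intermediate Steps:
S(F) = -2 + F (S(F) = F - 2 = -2 + F)
d(I, D) = 2*D
x = -5714 (x = -16 - 5698 = -5714)
d(29, (S(-10) + 8)/(51 + 6)) + x = 2*(((-2 - 10) + 8)/(51 + 6)) - 5714 = 2*((-12 + 8)/57) - 5714 = 2*(-4*1/57) - 5714 = 2*(-4/57) - 5714 = -8/57 - 5714 = -325706/57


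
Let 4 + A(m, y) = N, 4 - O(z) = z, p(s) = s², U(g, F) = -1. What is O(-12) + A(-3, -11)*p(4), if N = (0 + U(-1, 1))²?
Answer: -32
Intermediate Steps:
O(z) = 4 - z
N = 1 (N = (0 - 1)² = (-1)² = 1)
A(m, y) = -3 (A(m, y) = -4 + 1 = -3)
O(-12) + A(-3, -11)*p(4) = (4 - 1*(-12)) - 3*4² = (4 + 12) - 3*16 = 16 - 48 = -32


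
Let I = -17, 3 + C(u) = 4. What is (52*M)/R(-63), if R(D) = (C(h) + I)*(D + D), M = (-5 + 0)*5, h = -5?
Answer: -325/504 ≈ -0.64484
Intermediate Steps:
C(u) = 1 (C(u) = -3 + 4 = 1)
M = -25 (M = -5*5 = -25)
R(D) = -32*D (R(D) = (1 - 17)*(D + D) = -32*D)
(52*M)/R(-63) = (52*(-25))/((-32*(-63))) = -1300/2016 = -1300*1/2016 = -325/504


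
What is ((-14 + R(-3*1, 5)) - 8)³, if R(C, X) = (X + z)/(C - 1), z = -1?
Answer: -12167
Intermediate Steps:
R(C, X) = (-1 + X)/(-1 + C) (R(C, X) = (X - 1)/(C - 1) = (-1 + X)/(-1 + C))
((-14 + R(-3*1, 5)) - 8)³ = ((-14 + (-1 + 5)/(-1 - 3*1)) - 8)³ = ((-14 + 4/(-1 - 3)) - 8)³ = ((-14 + 4/(-4)) - 8)³ = ((-14 - ¼*4) - 8)³ = ((-14 - 1) - 8)³ = (-15 - 8)³ = (-23)³ = -12167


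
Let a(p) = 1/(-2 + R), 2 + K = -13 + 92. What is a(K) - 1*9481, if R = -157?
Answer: -1507480/159 ≈ -9481.0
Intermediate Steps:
K = 77 (K = -2 + (-13 + 92) = -2 + 79 = 77)
a(p) = -1/159 (a(p) = 1/(-2 - 157) = 1/(-159) = -1/159)
a(K) - 1*9481 = -1/159 - 1*9481 = -1/159 - 9481 = -1507480/159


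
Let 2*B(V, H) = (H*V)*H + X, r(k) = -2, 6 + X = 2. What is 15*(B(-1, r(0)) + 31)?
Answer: 405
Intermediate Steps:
X = -4 (X = -6 + 2 = -4)
B(V, H) = -2 + V*H²/2 (B(V, H) = ((H*V)*H - 4)/2 = (V*H² - 4)/2 = (-4 + V*H²)/2 = -2 + V*H²/2)
15*(B(-1, r(0)) + 31) = 15*((-2 + (½)*(-1)*(-2)²) + 31) = 15*((-2 + (½)*(-1)*4) + 31) = 15*((-2 - 2) + 31) = 15*(-4 + 31) = 15*27 = 405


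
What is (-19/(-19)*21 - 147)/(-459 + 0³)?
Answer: 14/51 ≈ 0.27451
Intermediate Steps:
(-19/(-19)*21 - 147)/(-459 + 0³) = (-19*(-1/19)*21 - 147)/(-459 + 0) = (1*21 - 147)/(-459) = (21 - 147)*(-1/459) = -126*(-1/459) = 14/51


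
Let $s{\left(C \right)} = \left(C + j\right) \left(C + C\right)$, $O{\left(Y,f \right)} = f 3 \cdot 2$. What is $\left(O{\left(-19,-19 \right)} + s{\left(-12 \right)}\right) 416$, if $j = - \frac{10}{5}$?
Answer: $92352$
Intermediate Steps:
$j = -2$ ($j = \left(-10\right) \frac{1}{5} = -2$)
$O{\left(Y,f \right)} = 6 f$ ($O{\left(Y,f \right)} = 3 f 2 = 6 f$)
$s{\left(C \right)} = 2 C \left(-2 + C\right)$ ($s{\left(C \right)} = \left(C - 2\right) \left(C + C\right) = \left(-2 + C\right) 2 C = 2 C \left(-2 + C\right)$)
$\left(O{\left(-19,-19 \right)} + s{\left(-12 \right)}\right) 416 = \left(6 \left(-19\right) + 2 \left(-12\right) \left(-2 - 12\right)\right) 416 = \left(-114 + 2 \left(-12\right) \left(-14\right)\right) 416 = \left(-114 + 336\right) 416 = 222 \cdot 416 = 92352$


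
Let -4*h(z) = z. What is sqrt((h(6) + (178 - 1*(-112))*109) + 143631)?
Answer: sqrt(700958)/2 ≈ 418.62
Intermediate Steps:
h(z) = -z/4
sqrt((h(6) + (178 - 1*(-112))*109) + 143631) = sqrt((-1/4*6 + (178 - 1*(-112))*109) + 143631) = sqrt((-3/2 + (178 + 112)*109) + 143631) = sqrt((-3/2 + 290*109) + 143631) = sqrt((-3/2 + 31610) + 143631) = sqrt(63217/2 + 143631) = sqrt(350479/2) = sqrt(700958)/2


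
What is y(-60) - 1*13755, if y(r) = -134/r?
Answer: -412583/30 ≈ -13753.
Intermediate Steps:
y(-60) - 1*13755 = -134/(-60) - 1*13755 = -134*(-1/60) - 13755 = 67/30 - 13755 = -412583/30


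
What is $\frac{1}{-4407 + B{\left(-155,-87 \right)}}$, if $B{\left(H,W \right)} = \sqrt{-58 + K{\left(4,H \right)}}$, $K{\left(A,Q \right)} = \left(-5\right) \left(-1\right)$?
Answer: $- \frac{4407}{19421702} - \frac{i \sqrt{53}}{19421702} \approx -0.00022691 - 3.7484 \cdot 10^{-7} i$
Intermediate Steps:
$K{\left(A,Q \right)} = 5$
$B{\left(H,W \right)} = i \sqrt{53}$ ($B{\left(H,W \right)} = \sqrt{-58 + 5} = \sqrt{-53} = i \sqrt{53}$)
$\frac{1}{-4407 + B{\left(-155,-87 \right)}} = \frac{1}{-4407 + i \sqrt{53}}$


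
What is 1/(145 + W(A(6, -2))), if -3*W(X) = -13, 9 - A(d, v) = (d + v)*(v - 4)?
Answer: 3/448 ≈ 0.0066964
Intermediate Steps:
A(d, v) = 9 - (-4 + v)*(d + v) (A(d, v) = 9 - (d + v)*(v - 4) = 9 - (d + v)*(-4 + v) = 9 - (-4 + v)*(d + v))
W(X) = 13/3 (W(X) = -⅓*(-13) = 13/3)
1/(145 + W(A(6, -2))) = 1/(145 + 13/3) = 1/(448/3) = 3/448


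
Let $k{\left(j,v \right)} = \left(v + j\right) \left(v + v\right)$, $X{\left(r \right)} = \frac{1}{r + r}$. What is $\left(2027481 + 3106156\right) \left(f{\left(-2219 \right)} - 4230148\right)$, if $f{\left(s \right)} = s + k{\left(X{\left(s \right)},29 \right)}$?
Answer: $- \frac{48194019681810028}{2219} \approx -2.1719 \cdot 10^{13}$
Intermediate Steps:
$X{\left(r \right)} = \frac{1}{2 r}$
$k{\left(j,v \right)} = 2 v \left(j + v\right)$ ($k{\left(j,v \right)} = \left(j + v\right) 2 v = 2 v \left(j + v\right)$)
$f{\left(s \right)} = 1682 + s + \frac{29}{s}$ ($f{\left(s \right)} = s + 2 \cdot 29 \left(\frac{1}{2 s} + 29\right) = s + 2 \cdot 29 \left(29 + \frac{1}{2 s}\right) = s + \left(1682 + \frac{29}{s}\right) = 1682 + s + \frac{29}{s}$)
$\left(2027481 + 3106156\right) \left(f{\left(-2219 \right)} - 4230148\right) = \left(2027481 + 3106156\right) \left(\left(1682 - 2219 + \frac{29}{-2219}\right) - 4230148\right) = 5133637 \left(\left(1682 - 2219 + 29 \left(- \frac{1}{2219}\right)\right) - 4230148\right) = 5133637 \left(\left(1682 - 2219 - \frac{29}{2219}\right) - 4230148\right) = 5133637 \left(- \frac{1191632}{2219} - 4230148\right) = 5133637 \left(- \frac{9387890044}{2219}\right) = - \frac{48194019681810028}{2219}$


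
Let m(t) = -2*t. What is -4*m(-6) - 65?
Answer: -113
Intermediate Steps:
-4*m(-6) - 65 = -(-8)*(-6) - 65 = -4*12 - 65 = -48 - 65 = -113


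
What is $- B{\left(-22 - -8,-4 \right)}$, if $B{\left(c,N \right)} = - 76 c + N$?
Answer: $-1060$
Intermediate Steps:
$B{\left(c,N \right)} = N - 76 c$
$- B{\left(-22 - -8,-4 \right)} = - (-4 - 76 \left(-22 - -8\right)) = - (-4 - 76 \left(-22 + 8\right)) = - (-4 - -1064) = - (-4 + 1064) = \left(-1\right) 1060 = -1060$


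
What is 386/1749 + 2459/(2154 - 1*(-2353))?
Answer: 6040493/7882743 ≈ 0.76629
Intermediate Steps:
386/1749 + 2459/(2154 - 1*(-2353)) = 386*(1/1749) + 2459/(2154 + 2353) = 386/1749 + 2459/4507 = 6040493/7882743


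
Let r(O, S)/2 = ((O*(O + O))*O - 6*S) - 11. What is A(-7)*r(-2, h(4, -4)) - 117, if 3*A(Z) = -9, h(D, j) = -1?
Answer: 9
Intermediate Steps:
A(Z) = -3 (A(Z) = (1/3)*(-9) = -3)
r(O, S) = -22 - 12*S + 4*O**3 (r(O, S) = 2*(((O*(O + O))*O - 6*S) - 11) = 2*(((O*(2*O))*O - 6*S) - 11) = 2*(((2*O**2)*O - 6*S) - 11) = 2*((2*O**3 - 6*S) - 11) = 2*((-6*S + 2*O**3) - 11) = 2*(-11 - 6*S + 2*O**3) = -22 - 12*S + 4*O**3)
A(-7)*r(-2, h(4, -4)) - 117 = -3*(-22 - 12*(-1) + 4*(-2)**3) - 117 = -3*(-22 + 12 + 4*(-8)) - 117 = -3*(-22 + 12 - 32) - 117 = -3*(-42) - 117 = 126 - 117 = 9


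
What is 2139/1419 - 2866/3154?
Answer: 446592/745921 ≈ 0.59871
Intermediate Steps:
2139/1419 - 2866/3154 = 2139*(1/1419) - 2866*1/3154 = 713/473 - 1433/1577 = 446592/745921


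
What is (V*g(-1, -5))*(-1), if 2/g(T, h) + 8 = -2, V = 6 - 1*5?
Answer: 1/5 ≈ 0.20000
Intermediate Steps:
V = 1 (V = 6 - 5 = 1)
g(T, h) = -1/5 (g(T, h) = 2/(-8 - 2) = 2/(-10) = 2*(-1/10) = -1/5)
(V*g(-1, -5))*(-1) = (1*(-1/5))*(-1) = -1/5*(-1) = 1/5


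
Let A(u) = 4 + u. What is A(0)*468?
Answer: 1872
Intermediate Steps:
A(0)*468 = (4 + 0)*468 = 4*468 = 1872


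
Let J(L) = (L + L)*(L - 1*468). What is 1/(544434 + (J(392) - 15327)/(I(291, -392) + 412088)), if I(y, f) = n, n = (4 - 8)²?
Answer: 412104/224363354225 ≈ 1.8368e-6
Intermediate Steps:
n = 16 (n = (-4)² = 16)
I(y, f) = 16
J(L) = 2*L*(-468 + L) (J(L) = (2*L)*(L - 468) = (2*L)*(-468 + L) = 2*L*(-468 + L))
1/(544434 + (J(392) - 15327)/(I(291, -392) + 412088)) = 1/(544434 + (2*392*(-468 + 392) - 15327)/(16 + 412088)) = 1/(544434 + (2*392*(-76) - 15327)/412104) = 1/(544434 + (-59584 - 15327)*(1/412104)) = 1/(544434 - 74911*1/412104) = 1/(544434 - 74911/412104) = 1/(224363354225/412104) = 412104/224363354225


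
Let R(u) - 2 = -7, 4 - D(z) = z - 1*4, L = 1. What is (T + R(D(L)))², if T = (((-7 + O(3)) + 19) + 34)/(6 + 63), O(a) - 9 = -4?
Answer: 9604/529 ≈ 18.155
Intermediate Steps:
O(a) = 5 (O(a) = 9 - 4 = 5)
D(z) = 8 - z (D(z) = 4 - (z - 1*4) = 4 - (z - 4) = 4 - (-4 + z) = 4 + (4 - z) = 8 - z)
T = 17/23 (T = (((-7 + 5) + 19) + 34)/(6 + 63) = ((-2 + 19) + 34)/69 = (17 + 34)*(1/69) = 51*(1/69) = 17/23 ≈ 0.73913)
R(u) = -5 (R(u) = 2 - 7 = -5)
(T + R(D(L)))² = (17/23 - 5)² = (-98/23)² = 9604/529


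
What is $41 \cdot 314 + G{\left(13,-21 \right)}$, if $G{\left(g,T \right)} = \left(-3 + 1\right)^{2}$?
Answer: $12878$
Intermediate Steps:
$G{\left(g,T \right)} = 4$ ($G{\left(g,T \right)} = \left(-2\right)^{2} = 4$)
$41 \cdot 314 + G{\left(13,-21 \right)} = 41 \cdot 314 + 4 = 12874 + 4 = 12878$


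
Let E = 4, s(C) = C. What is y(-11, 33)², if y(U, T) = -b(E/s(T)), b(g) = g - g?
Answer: 0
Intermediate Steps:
b(g) = 0
y(U, T) = 0 (y(U, T) = -1*0 = 0)
y(-11, 33)² = 0² = 0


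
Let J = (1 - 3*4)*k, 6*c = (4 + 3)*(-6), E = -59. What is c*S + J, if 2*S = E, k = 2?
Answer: 369/2 ≈ 184.50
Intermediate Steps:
S = -59/2 (S = (½)*(-59) = -59/2 ≈ -29.500)
c = -7 (c = ((4 + 3)*(-6))/6 = (7*(-6))/6 = (⅙)*(-42) = -7)
J = -22 (J = (1 - 3*4)*2 = (1 - 12)*2 = -11*2 = -22)
c*S + J = -7*(-59/2) - 22 = 413/2 - 22 = 369/2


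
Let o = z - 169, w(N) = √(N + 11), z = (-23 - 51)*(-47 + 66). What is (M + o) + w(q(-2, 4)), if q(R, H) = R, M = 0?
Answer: -1572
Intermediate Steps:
z = -1406 (z = -74*19 = -1406)
w(N) = √(11 + N)
o = -1575 (o = -1406 - 169 = -1575)
(M + o) + w(q(-2, 4)) = (0 - 1575) + √(11 - 2) = -1575 + √9 = -1575 + 3 = -1572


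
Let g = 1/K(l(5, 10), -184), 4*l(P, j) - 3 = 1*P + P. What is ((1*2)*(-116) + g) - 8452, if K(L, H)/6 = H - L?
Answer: -19512950/2247 ≈ -8684.0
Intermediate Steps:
l(P, j) = ¾ + P/2 (l(P, j) = ¾ + (1*P + P)/4 = ¾ + (P + P)/4 = ¾ + (2*P)/4 = ¾ + P/2)
K(L, H) = -6*L + 6*H (K(L, H) = 6*(H - L) = -6*L + 6*H)
g = -2/2247 (g = 1/(-6*(¾ + (½)*5) + 6*(-184)) = 1/(-6*(¾ + 5/2) - 1104) = 1/(-6*13/4 - 1104) = 1/(-39/2 - 1104) = 1/(-2247/2) = -2/2247 ≈ -0.00089008)
((1*2)*(-116) + g) - 8452 = ((1*2)*(-116) - 2/2247) - 8452 = (2*(-116) - 2/2247) - 8452 = (-232 - 2/2247) - 8452 = -521306/2247 - 8452 = -19512950/2247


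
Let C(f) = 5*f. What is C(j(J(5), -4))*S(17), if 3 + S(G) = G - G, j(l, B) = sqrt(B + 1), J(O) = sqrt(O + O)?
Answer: -15*I*sqrt(3) ≈ -25.981*I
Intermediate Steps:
J(O) = sqrt(2)*sqrt(O) (J(O) = sqrt(2*O) = sqrt(2)*sqrt(O))
j(l, B) = sqrt(1 + B)
S(G) = -3 (S(G) = -3 + (G - G) = -3 + 0 = -3)
C(j(J(5), -4))*S(17) = (5*sqrt(1 - 4))*(-3) = (5*sqrt(-3))*(-3) = (5*(I*sqrt(3)))*(-3) = (5*I*sqrt(3))*(-3) = -15*I*sqrt(3)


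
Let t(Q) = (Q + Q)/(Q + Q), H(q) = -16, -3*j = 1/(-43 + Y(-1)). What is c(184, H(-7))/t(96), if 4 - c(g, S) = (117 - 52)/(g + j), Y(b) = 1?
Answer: 16910/4637 ≈ 3.6468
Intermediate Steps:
j = 1/126 (j = -1/(3*(-43 + 1)) = -⅓/(-42) = -⅓*(-1/42) = 1/126 ≈ 0.0079365)
t(Q) = 1 (t(Q) = (2*Q)/((2*Q)) = (2*Q)*(1/(2*Q)) = 1)
c(g, S) = 4 - 65/(1/126 + g) (c(g, S) = 4 - (117 - 52)/(g + 1/126) = 4 - 65/(1/126 + g))
c(184, H(-7))/t(96) = (2*(-4093 + 252*184)/(1 + 126*184))/1 = (2*(-4093 + 46368)/(1 + 23184))*1 = (2*42275/23185)*1 = (2*(1/23185)*42275)*1 = (16910/4637)*1 = 16910/4637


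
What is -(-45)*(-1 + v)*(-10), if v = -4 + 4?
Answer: 450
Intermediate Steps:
v = 0
-(-45)*(-1 + v)*(-10) = -(-45)*(-1 + 0)*(-10) = -(-45)*(-1)*(-10) = -15*3*(-10) = -45*(-10) = 450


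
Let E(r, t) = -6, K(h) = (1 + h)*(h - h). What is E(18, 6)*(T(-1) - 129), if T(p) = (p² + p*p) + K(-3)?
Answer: 762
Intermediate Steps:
K(h) = 0 (K(h) = (1 + h)*0 = 0)
T(p) = 2*p² (T(p) = (p² + p*p) + 0 = (p² + p²) + 0 = 2*p² + 0 = 2*p²)
E(18, 6)*(T(-1) - 129) = -6*(2*(-1)² - 129) = -6*(2*1 - 129) = -6*(2 - 129) = -6*(-127) = 762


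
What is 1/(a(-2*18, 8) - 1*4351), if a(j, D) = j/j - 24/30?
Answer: -5/21754 ≈ -0.00022984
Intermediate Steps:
a(j, D) = ⅕ (a(j, D) = 1 - 24*1/30 = 1 - ⅘ = ⅕)
1/(a(-2*18, 8) - 1*4351) = 1/(⅕ - 1*4351) = 1/(⅕ - 4351) = 1/(-21754/5) = -5/21754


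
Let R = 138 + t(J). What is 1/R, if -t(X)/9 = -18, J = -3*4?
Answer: 1/300 ≈ 0.0033333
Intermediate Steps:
J = -12
t(X) = 162 (t(X) = -9*(-18) = 162)
R = 300 (R = 138 + 162 = 300)
1/R = 1/300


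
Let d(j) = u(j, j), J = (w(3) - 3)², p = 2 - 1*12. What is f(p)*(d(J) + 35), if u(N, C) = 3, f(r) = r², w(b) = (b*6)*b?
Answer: 3800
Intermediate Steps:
p = -10 (p = 2 - 12 = -10)
w(b) = 6*b² (w(b) = (6*b)*b = 6*b²)
J = 2601 (J = (6*3² - 3)² = (6*9 - 3)² = (54 - 3)² = 51² = 2601)
d(j) = 3
f(p)*(d(J) + 35) = (-10)²*(3 + 35) = 100*38 = 3800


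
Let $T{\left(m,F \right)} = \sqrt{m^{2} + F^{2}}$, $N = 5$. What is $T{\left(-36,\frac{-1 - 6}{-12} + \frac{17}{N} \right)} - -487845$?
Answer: $487845 + \frac{\sqrt{4722721}}{60} \approx 4.8788 \cdot 10^{5}$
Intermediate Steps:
$T{\left(m,F \right)} = \sqrt{F^{2} + m^{2}}$
$T{\left(-36,\frac{-1 - 6}{-12} + \frac{17}{N} \right)} - -487845 = \sqrt{\left(\frac{-1 - 6}{-12} + \frac{17}{5}\right)^{2} + \left(-36\right)^{2}} - -487845 = \sqrt{\left(\left(-7\right) \left(- \frac{1}{12}\right) + 17 \cdot \frac{1}{5}\right)^{2} + 1296} + 487845 = \sqrt{\left(\frac{7}{12} + \frac{17}{5}\right)^{2} + 1296} + 487845 = \sqrt{\left(\frac{239}{60}\right)^{2} + 1296} + 487845 = \sqrt{\frac{57121}{3600} + 1296} + 487845 = \sqrt{\frac{4722721}{3600}} + 487845 = \frac{\sqrt{4722721}}{60} + 487845 = 487845 + \frac{\sqrt{4722721}}{60}$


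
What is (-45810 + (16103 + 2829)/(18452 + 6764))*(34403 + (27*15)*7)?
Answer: -5376822878833/3152 ≈ -1.7058e+9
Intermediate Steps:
(-45810 + (16103 + 2829)/(18452 + 6764))*(34403 + (27*15)*7) = (-45810 + 18932/25216)*(34403 + 405*7) = (-45810 + 18932*(1/25216))*(34403 + 2835) = (-45810 + 4733/6304)*37238 = -288781507/6304*37238 = -5376822878833/3152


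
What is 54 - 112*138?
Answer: -15402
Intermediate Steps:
54 - 112*138 = 54 - 15456 = -15402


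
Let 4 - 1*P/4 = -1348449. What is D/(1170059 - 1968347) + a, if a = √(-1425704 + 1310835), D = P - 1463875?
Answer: -1309979/266096 + I*√114869 ≈ -4.923 + 338.92*I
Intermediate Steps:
P = 5393812 (P = 16 - 4*(-1348449) = 16 + 5393796 = 5393812)
D = 3929937 (D = 5393812 - 1463875 = 3929937)
a = I*√114869 (a = √(-114869) = I*√114869 ≈ 338.92*I)
D/(1170059 - 1968347) + a = 3929937/(1170059 - 1968347) + I*√114869 = 3929937/(-798288) + I*√114869 = 3929937*(-1/798288) + I*√114869 = -1309979/266096 + I*√114869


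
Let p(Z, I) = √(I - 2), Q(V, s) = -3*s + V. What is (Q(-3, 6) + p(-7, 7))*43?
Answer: -903 + 43*√5 ≈ -806.85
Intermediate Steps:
Q(V, s) = V - 3*s
p(Z, I) = √(-2 + I)
(Q(-3, 6) + p(-7, 7))*43 = ((-3 - 3*6) + √(-2 + 7))*43 = ((-3 - 18) + √5)*43 = (-21 + √5)*43 = -903 + 43*√5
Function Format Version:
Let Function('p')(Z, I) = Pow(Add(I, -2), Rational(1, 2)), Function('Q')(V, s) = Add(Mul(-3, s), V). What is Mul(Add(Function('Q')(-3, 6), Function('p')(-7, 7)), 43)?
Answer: Add(-903, Mul(43, Pow(5, Rational(1, 2)))) ≈ -806.85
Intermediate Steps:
Function('Q')(V, s) = Add(V, Mul(-3, s))
Function('p')(Z, I) = Pow(Add(-2, I), Rational(1, 2))
Mul(Add(Function('Q')(-3, 6), Function('p')(-7, 7)), 43) = Mul(Add(Add(-3, Mul(-3, 6)), Pow(Add(-2, 7), Rational(1, 2))), 43) = Mul(Add(Add(-3, -18), Pow(5, Rational(1, 2))), 43) = Mul(Add(-21, Pow(5, Rational(1, 2))), 43) = Add(-903, Mul(43, Pow(5, Rational(1, 2))))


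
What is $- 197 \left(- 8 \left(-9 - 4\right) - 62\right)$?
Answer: $-8274$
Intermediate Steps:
$- 197 \left(- 8 \left(-9 - 4\right) - 62\right) = - 197 \left(\left(-8\right) \left(-13\right) - 62\right) = - 197 \left(104 - 62\right) = \left(-197\right) 42 = -8274$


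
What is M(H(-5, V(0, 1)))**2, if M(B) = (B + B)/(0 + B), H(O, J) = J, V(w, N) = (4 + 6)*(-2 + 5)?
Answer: 4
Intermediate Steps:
V(w, N) = 30 (V(w, N) = 10*3 = 30)
M(B) = 2 (M(B) = (2*B)/B = 2)
M(H(-5, V(0, 1)))**2 = 2**2 = 4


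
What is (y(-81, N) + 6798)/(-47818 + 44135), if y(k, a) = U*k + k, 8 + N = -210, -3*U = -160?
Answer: -2397/3683 ≈ -0.65083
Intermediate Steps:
U = 160/3 (U = -1/3*(-160) = 160/3 ≈ 53.333)
N = -218 (N = -8 - 210 = -218)
y(k, a) = 163*k/3 (y(k, a) = 160*k/3 + k = 163*k/3)
(y(-81, N) + 6798)/(-47818 + 44135) = ((163/3)*(-81) + 6798)/(-47818 + 44135) = (-4401 + 6798)/(-3683) = 2397*(-1/3683) = -2397/3683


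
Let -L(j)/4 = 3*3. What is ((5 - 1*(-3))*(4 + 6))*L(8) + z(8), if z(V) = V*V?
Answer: -2816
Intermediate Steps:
z(V) = V²
L(j) = -36 (L(j) = -12*3 = -4*9 = -36)
((5 - 1*(-3))*(4 + 6))*L(8) + z(8) = ((5 - 1*(-3))*(4 + 6))*(-36) + 8² = ((5 + 3)*10)*(-36) + 64 = (8*10)*(-36) + 64 = 80*(-36) + 64 = -2880 + 64 = -2816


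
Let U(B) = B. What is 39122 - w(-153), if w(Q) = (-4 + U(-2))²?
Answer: 39086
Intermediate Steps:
w(Q) = 36 (w(Q) = (-4 - 2)² = (-6)² = 36)
39122 - w(-153) = 39122 - 1*36 = 39122 - 36 = 39086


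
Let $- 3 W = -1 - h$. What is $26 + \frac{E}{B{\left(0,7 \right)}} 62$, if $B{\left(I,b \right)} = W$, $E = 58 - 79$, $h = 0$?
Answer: $-3880$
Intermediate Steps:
$E = -21$
$W = \frac{1}{3}$ ($W = - \frac{-1 - 0}{3} = - \frac{-1 + 0}{3} = \left(- \frac{1}{3}\right) \left(-1\right) = \frac{1}{3} \approx 0.33333$)
$B{\left(I,b \right)} = \frac{1}{3}$
$26 + \frac{E}{B{\left(0,7 \right)}} 62 = 26 + - 21 \frac{1}{\frac{1}{3}} \cdot 62 = 26 + \left(-21\right) 3 \cdot 62 = 26 - 3906 = -3880$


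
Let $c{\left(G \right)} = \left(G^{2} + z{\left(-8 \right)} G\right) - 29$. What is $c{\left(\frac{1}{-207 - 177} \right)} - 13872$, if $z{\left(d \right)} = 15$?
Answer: $- \frac{2049791615}{147456} \approx -13901.0$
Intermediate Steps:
$c{\left(G \right)} = -29 + G^{2} + 15 G$ ($c{\left(G \right)} = \left(G^{2} + 15 G\right) - 29 = -29 + G^{2} + 15 G$)
$c{\left(\frac{1}{-207 - 177} \right)} - 13872 = \left(-29 + \left(\frac{1}{-207 - 177}\right)^{2} + \frac{15}{-207 - 177}\right) - 13872 = \left(-29 + \left(\frac{1}{-384}\right)^{2} + \frac{15}{-384}\right) - 13872 = \left(-29 + \left(- \frac{1}{384}\right)^{2} + 15 \left(- \frac{1}{384}\right)\right) - 13872 = \left(-29 + \frac{1}{147456} - \frac{5}{128}\right) - 13872 = - \frac{4281983}{147456} - 13872 = - \frac{2049791615}{147456}$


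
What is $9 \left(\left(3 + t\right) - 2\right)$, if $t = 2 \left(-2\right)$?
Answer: $-27$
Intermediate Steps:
$t = -4$
$9 \left(\left(3 + t\right) - 2\right) = 9 \left(\left(3 - 4\right) - 2\right) = 9 \left(-1 - 2\right) = 9 \left(-3\right) = -27$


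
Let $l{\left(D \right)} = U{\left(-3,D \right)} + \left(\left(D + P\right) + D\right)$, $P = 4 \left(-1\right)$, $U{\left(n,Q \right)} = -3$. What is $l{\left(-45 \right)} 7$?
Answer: $-679$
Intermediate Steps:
$P = -4$
$l{\left(D \right)} = -7 + 2 D$ ($l{\left(D \right)} = -3 + \left(\left(D - 4\right) + D\right) = -3 + \left(\left(-4 + D\right) + D\right) = -3 + \left(-4 + 2 D\right) = -7 + 2 D$)
$l{\left(-45 \right)} 7 = \left(-7 + 2 \left(-45\right)\right) 7 = \left(-7 - 90\right) 7 = \left(-97\right) 7 = -679$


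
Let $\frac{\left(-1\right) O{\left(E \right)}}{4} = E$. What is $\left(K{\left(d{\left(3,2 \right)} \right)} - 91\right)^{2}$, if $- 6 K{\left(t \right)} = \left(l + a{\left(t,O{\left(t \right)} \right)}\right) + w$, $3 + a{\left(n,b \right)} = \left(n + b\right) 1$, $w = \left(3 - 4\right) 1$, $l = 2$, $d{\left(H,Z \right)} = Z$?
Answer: $\frac{72361}{9} \approx 8040.1$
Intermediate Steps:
$O{\left(E \right)} = - 4 E$
$w = -1$ ($w = \left(-1\right) 1 = -1$)
$a{\left(n,b \right)} = -3 + b + n$ ($a{\left(n,b \right)} = -3 + \left(n + b\right) 1 = -3 + \left(b + n\right) 1 = -3 + \left(b + n\right) = -3 + b + n$)
$K{\left(t \right)} = \frac{1}{3} + \frac{t}{2}$ ($K{\left(t \right)} = - \frac{\left(2 - \left(3 + 3 t\right)\right) - 1}{6} = - \frac{\left(-1 - 3 t\right) - 1}{6} = - \frac{-2 - 3 t}{6} = \frac{1}{3} + \frac{t}{2}$)
$\left(K{\left(d{\left(3,2 \right)} \right)} - 91\right)^{2} = \left(\left(\frac{1}{3} + \frac{1}{2} \cdot 2\right) - 91\right)^{2} = \left(\left(\frac{1}{3} + 1\right) - 91\right)^{2} = \left(\frac{4}{3} - 91\right)^{2} = \left(- \frac{269}{3}\right)^{2} = \frac{72361}{9}$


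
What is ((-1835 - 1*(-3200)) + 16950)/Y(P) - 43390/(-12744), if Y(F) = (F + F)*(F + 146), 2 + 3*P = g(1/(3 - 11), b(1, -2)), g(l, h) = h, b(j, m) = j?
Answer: -515683595/2784564 ≈ -185.19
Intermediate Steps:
P = -⅓ (P = -⅔ + (⅓)*1 = -⅔ + ⅓ = -⅓ ≈ -0.33333)
Y(F) = 2*F*(146 + F) (Y(F) = (2*F)*(146 + F) = 2*F*(146 + F))
((-1835 - 1*(-3200)) + 16950)/Y(P) - 43390/(-12744) = ((-1835 - 1*(-3200)) + 16950)/((2*(-⅓)*(146 - ⅓))) - 43390/(-12744) = ((-1835 + 3200) + 16950)/((2*(-⅓)*(437/3))) - 43390*(-1/12744) = (1365 + 16950)/(-874/9) + 21695/6372 = 18315*(-9/874) + 21695/6372 = -164835/874 + 21695/6372 = -515683595/2784564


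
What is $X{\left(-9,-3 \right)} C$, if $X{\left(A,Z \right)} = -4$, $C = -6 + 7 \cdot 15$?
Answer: $-396$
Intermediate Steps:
$C = 99$ ($C = -6 + 105 = 99$)
$X{\left(-9,-3 \right)} C = \left(-4\right) 99 = -396$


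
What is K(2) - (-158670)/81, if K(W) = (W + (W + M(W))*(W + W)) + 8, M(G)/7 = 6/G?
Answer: 18548/9 ≈ 2060.9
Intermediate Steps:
M(G) = 42/G (M(G) = 7*(6/G) = 42/G)
K(W) = 8 + W + 2*W*(W + 42/W) (K(W) = (W + (W + 42/W)*(W + W)) + 8 = (W + (W + 42/W)*(2*W)) + 8 = (W + 2*W*(W + 42/W)) + 8 = 8 + W + 2*W*(W + 42/W))
K(2) - (-158670)/81 = (92 + 2 + 2*2²) - (-158670)/81 = (92 + 2 + 2*4) - (-158670)/81 = (92 + 2 + 8) - 369*(-430/81) = 102 + 17630/9 = 18548/9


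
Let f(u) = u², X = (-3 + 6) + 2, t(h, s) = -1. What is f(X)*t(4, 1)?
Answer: -25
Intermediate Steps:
X = 5 (X = 3 + 2 = 5)
f(X)*t(4, 1) = 5²*(-1) = 25*(-1) = -25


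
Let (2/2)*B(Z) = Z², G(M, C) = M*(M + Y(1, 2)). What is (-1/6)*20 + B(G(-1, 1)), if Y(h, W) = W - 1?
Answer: -10/3 ≈ -3.3333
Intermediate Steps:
Y(h, W) = -1 + W
G(M, C) = M*(1 + M) (G(M, C) = M*(M + (-1 + 2)) = M*(M + 1) = M*(1 + M))
B(Z) = Z²
(-1/6)*20 + B(G(-1, 1)) = (-1/6)*20 + (-(1 - 1))² = ((⅙)*(-1))*20 + (-1*0)² = -⅙*20 + 0² = -10/3 + 0 = -10/3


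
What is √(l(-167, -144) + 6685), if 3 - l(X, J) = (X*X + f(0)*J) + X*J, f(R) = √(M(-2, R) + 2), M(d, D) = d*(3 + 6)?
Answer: √(-45249 + 576*I) ≈ 1.354 + 212.72*I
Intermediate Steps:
M(d, D) = 9*d (M(d, D) = d*9 = 9*d)
f(R) = 4*I (f(R) = √(9*(-2) + 2) = √(-18 + 2) = √(-16) = 4*I)
l(X, J) = 3 - X² - J*X - 4*I*J (l(X, J) = 3 - ((X*X + (4*I)*J) + X*J) = 3 - ((X² + 4*I*J) + J*X) = 3 - (X² + J*X + 4*I*J) = 3 + (-X² - J*X - 4*I*J) = 3 - X² - J*X - 4*I*J)
√(l(-167, -144) + 6685) = √((3 - 1*(-167)² - 1*(-144)*(-167) - 4*I*(-144)) + 6685) = √((3 - 1*27889 - 24048 + 576*I) + 6685) = √((3 - 27889 - 24048 + 576*I) + 6685) = √((-51934 + 576*I) + 6685) = √(-45249 + 576*I)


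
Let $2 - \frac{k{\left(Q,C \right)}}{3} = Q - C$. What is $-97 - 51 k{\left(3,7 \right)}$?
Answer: $-1015$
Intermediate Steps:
$k{\left(Q,C \right)} = 6 - 3 Q + 3 C$ ($k{\left(Q,C \right)} = 6 - 3 \left(Q - C\right) = 6 + \left(- 3 Q + 3 C\right) = 6 - 3 Q + 3 C$)
$-97 - 51 k{\left(3,7 \right)} = -97 - 51 \left(6 - 9 + 3 \cdot 7\right) = -97 - 51 \left(6 - 9 + 21\right) = -97 - 918 = -1015$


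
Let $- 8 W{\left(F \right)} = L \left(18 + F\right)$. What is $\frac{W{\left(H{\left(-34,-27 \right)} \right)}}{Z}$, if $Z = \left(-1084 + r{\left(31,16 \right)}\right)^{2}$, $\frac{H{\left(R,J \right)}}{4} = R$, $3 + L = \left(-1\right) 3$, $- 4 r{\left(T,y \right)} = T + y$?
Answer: $- \frac{472}{6403563} \approx -7.3709 \cdot 10^{-5}$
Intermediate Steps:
$r{\left(T,y \right)} = - \frac{T}{4} - \frac{y}{4}$ ($r{\left(T,y \right)} = - \frac{T + y}{4} = - \frac{T}{4} - \frac{y}{4}$)
$L = -6$ ($L = -3 - 3 = -6$)
$H{\left(R,J \right)} = 4 R$
$W{\left(F \right)} = \frac{27}{2} + \frac{3 F}{4}$ ($W{\left(F \right)} = - \frac{\left(-6\right) \left(18 + F\right)}{8} = - \frac{-108 - 6 F}{8} = \frac{27}{2} + \frac{3 F}{4}$)
$Z = \frac{19210689}{16}$ ($Z = \left(-1084 - \frac{47}{4}\right)^{2} = \left(- \frac{4383}{4}\right)^{2} = \frac{19210689}{16} \approx 1.2007 \cdot 10^{6}$)
$\frac{W{\left(H{\left(-34,-27 \right)} \right)}}{Z} = \frac{\frac{27}{2} + \frac{3 \cdot 4 \left(-34\right)}{4}}{\frac{19210689}{16}} = \left(\frac{27}{2} + \frac{3}{4} \left(-136\right)\right) \frac{16}{19210689} = \left(\frac{27}{2} - 102\right) \frac{16}{19210689} = \left(- \frac{177}{2}\right) \frac{16}{19210689} = - \frac{472}{6403563}$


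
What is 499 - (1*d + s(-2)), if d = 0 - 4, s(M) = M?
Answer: 505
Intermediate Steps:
d = -4
499 - (1*d + s(-2)) = 499 - (1*(-4) - 2) = 499 - (-4 - 2) = 499 - 1*(-6) = 499 + 6 = 505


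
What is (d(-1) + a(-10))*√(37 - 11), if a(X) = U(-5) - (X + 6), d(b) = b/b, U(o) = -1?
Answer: 4*√26 ≈ 20.396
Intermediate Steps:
d(b) = 1
a(X) = -7 - X (a(X) = -1 - (X + 6) = -1 - (6 + X) = -1 + (-6 - X) = -7 - X)
(d(-1) + a(-10))*√(37 - 11) = (1 + (-7 - 1*(-10)))*√(37 - 11) = (1 + (-7 + 10))*√26 = (1 + 3)*√26 = 4*√26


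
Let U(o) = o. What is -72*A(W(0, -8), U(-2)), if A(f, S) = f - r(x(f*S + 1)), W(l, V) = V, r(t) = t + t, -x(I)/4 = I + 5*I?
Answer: -58176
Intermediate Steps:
x(I) = -24*I (x(I) = -4*(I + 5*I) = -24*I)
r(t) = 2*t
A(f, S) = 48 + f + 48*S*f (A(f, S) = f - 2*(-24*(f*S + 1)) = f - 2*(-24*(S*f + 1)) = f - 2*(-24*(1 + S*f)) = f - 2*(-24 - 24*S*f) = f - (-48 - 48*S*f) = f + (48 + 48*S*f) = 48 + f + 48*S*f)
-72*A(W(0, -8), U(-2)) = -72*(48 - 8 + 48*(-2)*(-8)) = -72*(48 - 8 + 768) = -72*808 = -58176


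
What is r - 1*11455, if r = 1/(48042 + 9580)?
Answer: -660060009/57622 ≈ -11455.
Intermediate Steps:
r = 1/57622 ≈ 1.7354e-5
r - 1*11455 = 1/57622 - 1*11455 = 1/57622 - 11455 = -660060009/57622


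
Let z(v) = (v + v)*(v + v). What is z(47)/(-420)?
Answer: -2209/105 ≈ -21.038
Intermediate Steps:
z(v) = 4*v**2 (z(v) = (2*v)*(2*v) = 4*v**2)
z(47)/(-420) = (4*47**2)/(-420) = (4*2209)*(-1/420) = 8836*(-1/420) = -2209/105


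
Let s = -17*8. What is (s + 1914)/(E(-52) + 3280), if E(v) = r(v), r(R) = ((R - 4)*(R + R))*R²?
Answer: 889/7875688 ≈ 0.00011288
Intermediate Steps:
r(R) = 2*R³*(-4 + R) (r(R) = ((-4 + R)*(2*R))*R² = (2*R*(-4 + R))*R² = 2*R³*(-4 + R))
E(v) = 2*v³*(-4 + v)
s = -136
(s + 1914)/(E(-52) + 3280) = (-136 + 1914)/(2*(-52)³*(-4 - 52) + 3280) = 1778/(2*(-140608)*(-56) + 3280) = 1778/(15748096 + 3280) = 1778/15751376 = 1778*(1/15751376) = 889/7875688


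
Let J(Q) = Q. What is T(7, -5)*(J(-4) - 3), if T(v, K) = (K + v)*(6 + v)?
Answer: -182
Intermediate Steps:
T(v, K) = (6 + v)*(K + v)
T(7, -5)*(J(-4) - 3) = (7² + 6*(-5) + 6*7 - 5*7)*(-4 - 3) = (49 - 30 + 42 - 35)*(-7) = 26*(-7) = -182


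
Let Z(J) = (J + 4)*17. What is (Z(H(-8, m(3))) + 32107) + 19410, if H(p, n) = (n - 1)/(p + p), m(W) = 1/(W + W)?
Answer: 4952245/96 ≈ 51586.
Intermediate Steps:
m(W) = 1/(2*W)
H(p, n) = (-1 + n)/(2*p) (H(p, n) = (-1 + n)/((2*p)) = (-1 + n)*(1/(2*p)) = (-1 + n)/(2*p))
Z(J) = 68 + 17*J (Z(J) = (4 + J)*17 = 68 + 17*J)
(Z(H(-8, m(3))) + 32107) + 19410 = ((68 + 17*((½)*(-1 + (½)/3)/(-8))) + 32107) + 19410 = ((68 + 17*((½)*(-⅛)*(-1 + (½)*(⅓)))) + 32107) + 19410 = ((68 + 17*((½)*(-⅛)*(-1 + ⅙))) + 32107) + 19410 = ((68 + 17*((½)*(-⅛)*(-⅚))) + 32107) + 19410 = ((68 + 17*(5/96)) + 32107) + 19410 = ((68 + 85/96) + 32107) + 19410 = (6613/96 + 32107) + 19410 = 3088885/96 + 19410 = 4952245/96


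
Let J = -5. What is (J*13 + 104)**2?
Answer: 1521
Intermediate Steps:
(J*13 + 104)**2 = (-5*13 + 104)**2 = (-65 + 104)**2 = 39**2 = 1521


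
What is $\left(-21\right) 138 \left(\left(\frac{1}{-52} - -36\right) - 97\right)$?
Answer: $\frac{4597677}{26} \approx 1.7683 \cdot 10^{5}$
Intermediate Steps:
$\left(-21\right) 138 \left(\left(\frac{1}{-52} - -36\right) - 97\right) = - 2898 \left(\left(- \frac{1}{52} + 36\right) - 97\right) = - 2898 \left(\frac{1871}{52} - 97\right) = \left(-2898\right) \left(- \frac{3173}{52}\right) = \frac{4597677}{26}$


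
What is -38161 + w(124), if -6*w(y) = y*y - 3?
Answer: -244339/6 ≈ -40723.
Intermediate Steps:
w(y) = 1/2 - y**2/6 (w(y) = -(y*y - 3)/6 = -(y**2 - 3)/6 = -(-3 + y**2)/6 = 1/2 - y**2/6)
-38161 + w(124) = -38161 + (1/2 - 1/6*124**2) = -38161 + (1/2 - 1/6*15376) = -38161 + (1/2 - 7688/3) = -38161 - 15373/6 = -244339/6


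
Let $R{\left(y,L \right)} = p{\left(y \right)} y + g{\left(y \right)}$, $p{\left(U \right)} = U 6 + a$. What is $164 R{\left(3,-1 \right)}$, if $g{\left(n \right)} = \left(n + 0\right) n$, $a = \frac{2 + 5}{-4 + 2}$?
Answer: $8610$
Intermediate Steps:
$a = - \frac{7}{2}$ ($a = \frac{7}{-2} = 7 \left(- \frac{1}{2}\right) = - \frac{7}{2} \approx -3.5$)
$g{\left(n \right)} = n^{2}$ ($g{\left(n \right)} = n n = n^{2}$)
$p{\left(U \right)} = - \frac{7}{2} + 6 U$ ($p{\left(U \right)} = U 6 - \frac{7}{2} = 6 U - \frac{7}{2} = - \frac{7}{2} + 6 U$)
$R{\left(y,L \right)} = y^{2} + y \left(- \frac{7}{2} + 6 y\right)$ ($R{\left(y,L \right)} = \left(- \frac{7}{2} + 6 y\right) y + y^{2} = y \left(- \frac{7}{2} + 6 y\right) + y^{2} = y^{2} + y \left(- \frac{7}{2} + 6 y\right)$)
$164 R{\left(3,-1 \right)} = 164 \cdot \frac{7}{2} \cdot 3 \left(-1 + 2 \cdot 3\right) = 164 \cdot \frac{7}{2} \cdot 3 \left(-1 + 6\right) = 164 \cdot \frac{7}{2} \cdot 3 \cdot 5 = 164 \cdot \frac{105}{2} = 8610$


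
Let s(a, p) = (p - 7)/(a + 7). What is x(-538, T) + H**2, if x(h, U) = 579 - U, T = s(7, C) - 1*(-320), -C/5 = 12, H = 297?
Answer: 1238619/14 ≈ 88473.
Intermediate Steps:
C = -60 (C = -5*12 = -60)
s(a, p) = (-7 + p)/(7 + a)
T = 4413/14 (T = (-7 - 60)/(7 + 7) - 1*(-320) = -67/14 + 320 = 4413/14 ≈ 315.21)
x(-538, T) + H**2 = (579 - 1*4413/14) + 297**2 = (579 - 4413/14) + 88209 = 3693/14 + 88209 = 1238619/14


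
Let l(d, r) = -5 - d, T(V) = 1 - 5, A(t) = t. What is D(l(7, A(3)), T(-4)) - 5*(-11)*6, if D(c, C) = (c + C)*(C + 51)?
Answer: -422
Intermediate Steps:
T(V) = -4
D(c, C) = (51 + C)*(C + c) (D(c, C) = (C + c)*(51 + C) = (51 + C)*(C + c))
D(l(7, A(3)), T(-4)) - 5*(-11)*6 = ((-4)² + 51*(-4) + 51*(-5 - 1*7) - 4*(-5 - 1*7)) - 5*(-11)*6 = (16 - 204 + 51*(-5 - 7) - 4*(-5 - 7)) + 55*6 = (16 - 204 + 51*(-12) - 4*(-12)) + 330 = (16 - 204 - 612 + 48) + 330 = -752 + 330 = -422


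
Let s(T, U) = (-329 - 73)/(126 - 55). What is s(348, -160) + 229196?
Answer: 16272514/71 ≈ 2.2919e+5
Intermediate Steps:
s(T, U) = -402/71
s(348, -160) + 229196 = -402/71 + 229196 = 16272514/71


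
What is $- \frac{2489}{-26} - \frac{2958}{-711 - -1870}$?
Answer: $\frac{2807843}{30134} \approx 93.179$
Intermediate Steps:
$- \frac{2489}{-26} - \frac{2958}{-711 - -1870} = \left(-2489\right) \left(- \frac{1}{26}\right) - \frac{2958}{-711 + 1870} = \frac{2489}{26} - \frac{2958}{1159} = \frac{2807843}{30134}$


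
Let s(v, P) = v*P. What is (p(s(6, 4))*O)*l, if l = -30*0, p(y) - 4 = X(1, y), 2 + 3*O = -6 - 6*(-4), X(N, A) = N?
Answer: 0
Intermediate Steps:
s(v, P) = P*v
O = 16/3 (O = -2/3 + (-6 - 6*(-4))/3 = -2/3 + (-6 + 24)/3 = -2/3 + (1/3)*18 = -2/3 + 6 = 16/3 ≈ 5.3333)
p(y) = 5 (p(y) = 4 + 1 = 5)
l = 0
(p(s(6, 4))*O)*l = (5*(16/3))*0 = (80/3)*0 = 0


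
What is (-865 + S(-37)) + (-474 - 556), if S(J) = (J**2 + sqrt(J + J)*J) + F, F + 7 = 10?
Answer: -523 - 37*I*sqrt(74) ≈ -523.0 - 318.29*I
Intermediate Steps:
F = 3 (F = -7 + 10 = 3)
S(J) = 3 + J**2 + sqrt(2)*J**(3/2) (S(J) = (J**2 + sqrt(J + J)*J) + 3 = (J**2 + sqrt(2*J)*J) + 3 = (J**2 + (sqrt(2)*sqrt(J))*J) + 3 = (J**2 + sqrt(2)*J**(3/2)) + 3 = 3 + J**2 + sqrt(2)*J**(3/2))
(-865 + S(-37)) + (-474 - 556) = (-865 + (3 + (-37)**2 + sqrt(2)*(-37)**(3/2))) + (-474 - 556) = (-865 + (3 + 1369 + sqrt(2)*(-37*I*sqrt(37)))) - 1030 = (-865 + (3 + 1369 - 37*I*sqrt(74))) - 1030 = (-865 + (1372 - 37*I*sqrt(74))) - 1030 = (507 - 37*I*sqrt(74)) - 1030 = -523 - 37*I*sqrt(74)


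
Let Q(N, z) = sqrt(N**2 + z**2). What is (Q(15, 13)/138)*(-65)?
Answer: -65*sqrt(394)/138 ≈ -9.3494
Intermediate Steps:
(Q(15, 13)/138)*(-65) = (sqrt(15**2 + 13**2)/138)*(-65) = (sqrt(225 + 169)/138)*(-65) = (sqrt(394)/138)*(-65) = -65*sqrt(394)/138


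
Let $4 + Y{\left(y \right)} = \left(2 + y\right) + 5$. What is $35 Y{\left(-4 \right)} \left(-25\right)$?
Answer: $875$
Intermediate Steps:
$Y{\left(y \right)} = 3 + y$ ($Y{\left(y \right)} = -4 + \left(\left(2 + y\right) + 5\right) = -4 + \left(7 + y\right) = 3 + y$)
$35 Y{\left(-4 \right)} \left(-25\right) = 35 \left(3 - 4\right) \left(-25\right) = 35 \left(-1\right) \left(-25\right) = \left(-35\right) \left(-25\right) = 875$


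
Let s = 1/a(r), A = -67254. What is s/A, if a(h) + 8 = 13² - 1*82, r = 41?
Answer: -1/5313066 ≈ -1.8822e-7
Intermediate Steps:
a(h) = 79 (a(h) = -8 + (13² - 1*82) = -8 + (169 - 82) = -8 + 87 = 79)
s = 1/79 ≈ 0.012658
s/A = (1/79)/(-67254) = (1/79)*(-1/67254) = -1/5313066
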